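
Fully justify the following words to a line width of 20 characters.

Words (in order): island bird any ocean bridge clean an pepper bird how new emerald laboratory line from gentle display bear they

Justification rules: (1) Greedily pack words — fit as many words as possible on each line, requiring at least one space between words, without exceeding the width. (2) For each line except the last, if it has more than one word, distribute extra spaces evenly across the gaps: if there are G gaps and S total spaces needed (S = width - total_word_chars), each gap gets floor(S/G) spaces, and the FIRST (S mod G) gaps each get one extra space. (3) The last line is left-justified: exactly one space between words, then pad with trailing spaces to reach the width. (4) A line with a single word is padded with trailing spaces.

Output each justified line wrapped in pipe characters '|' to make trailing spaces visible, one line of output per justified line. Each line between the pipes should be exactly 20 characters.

Line 1: ['island', 'bird', 'any'] (min_width=15, slack=5)
Line 2: ['ocean', 'bridge', 'clean'] (min_width=18, slack=2)
Line 3: ['an', 'pepper', 'bird', 'how'] (min_width=18, slack=2)
Line 4: ['new', 'emerald'] (min_width=11, slack=9)
Line 5: ['laboratory', 'line', 'from'] (min_width=20, slack=0)
Line 6: ['gentle', 'display', 'bear'] (min_width=19, slack=1)
Line 7: ['they'] (min_width=4, slack=16)

Answer: |island    bird   any|
|ocean  bridge  clean|
|an  pepper  bird how|
|new          emerald|
|laboratory line from|
|gentle  display bear|
|they                |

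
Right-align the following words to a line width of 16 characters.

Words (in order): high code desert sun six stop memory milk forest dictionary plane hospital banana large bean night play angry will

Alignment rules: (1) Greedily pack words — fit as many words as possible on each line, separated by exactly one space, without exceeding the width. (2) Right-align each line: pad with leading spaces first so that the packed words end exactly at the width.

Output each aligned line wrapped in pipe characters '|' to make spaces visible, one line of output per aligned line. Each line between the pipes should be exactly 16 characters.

Line 1: ['high', 'code', 'desert'] (min_width=16, slack=0)
Line 2: ['sun', 'six', 'stop'] (min_width=12, slack=4)
Line 3: ['memory', 'milk'] (min_width=11, slack=5)
Line 4: ['forest'] (min_width=6, slack=10)
Line 5: ['dictionary', 'plane'] (min_width=16, slack=0)
Line 6: ['hospital', 'banana'] (min_width=15, slack=1)
Line 7: ['large', 'bean', 'night'] (min_width=16, slack=0)
Line 8: ['play', 'angry', 'will'] (min_width=15, slack=1)

Answer: |high code desert|
|    sun six stop|
|     memory milk|
|          forest|
|dictionary plane|
| hospital banana|
|large bean night|
| play angry will|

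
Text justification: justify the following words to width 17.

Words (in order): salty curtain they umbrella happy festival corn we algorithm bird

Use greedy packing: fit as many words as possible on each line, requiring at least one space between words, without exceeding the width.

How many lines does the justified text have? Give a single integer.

Answer: 5

Derivation:
Line 1: ['salty', 'curtain'] (min_width=13, slack=4)
Line 2: ['they', 'umbrella'] (min_width=13, slack=4)
Line 3: ['happy', 'festival'] (min_width=14, slack=3)
Line 4: ['corn', 'we', 'algorithm'] (min_width=17, slack=0)
Line 5: ['bird'] (min_width=4, slack=13)
Total lines: 5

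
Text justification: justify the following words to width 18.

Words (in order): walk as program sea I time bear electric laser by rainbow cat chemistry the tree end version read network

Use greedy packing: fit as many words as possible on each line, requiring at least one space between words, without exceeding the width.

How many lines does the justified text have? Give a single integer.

Answer: 7

Derivation:
Line 1: ['walk', 'as', 'program'] (min_width=15, slack=3)
Line 2: ['sea', 'I', 'time', 'bear'] (min_width=15, slack=3)
Line 3: ['electric', 'laser', 'by'] (min_width=17, slack=1)
Line 4: ['rainbow', 'cat'] (min_width=11, slack=7)
Line 5: ['chemistry', 'the', 'tree'] (min_width=18, slack=0)
Line 6: ['end', 'version', 'read'] (min_width=16, slack=2)
Line 7: ['network'] (min_width=7, slack=11)
Total lines: 7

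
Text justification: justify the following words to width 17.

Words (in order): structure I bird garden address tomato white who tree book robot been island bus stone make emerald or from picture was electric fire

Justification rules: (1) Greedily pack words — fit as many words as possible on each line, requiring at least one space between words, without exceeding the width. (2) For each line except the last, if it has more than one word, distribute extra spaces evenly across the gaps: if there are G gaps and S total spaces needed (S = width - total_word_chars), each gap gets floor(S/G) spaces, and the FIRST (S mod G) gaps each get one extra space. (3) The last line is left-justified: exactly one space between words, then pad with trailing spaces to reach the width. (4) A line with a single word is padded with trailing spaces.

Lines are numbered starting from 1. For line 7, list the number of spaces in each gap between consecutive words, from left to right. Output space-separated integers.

Answer: 2 2

Derivation:
Line 1: ['structure', 'I', 'bird'] (min_width=16, slack=1)
Line 2: ['garden', 'address'] (min_width=14, slack=3)
Line 3: ['tomato', 'white', 'who'] (min_width=16, slack=1)
Line 4: ['tree', 'book', 'robot'] (min_width=15, slack=2)
Line 5: ['been', 'island', 'bus'] (min_width=15, slack=2)
Line 6: ['stone', 'make'] (min_width=10, slack=7)
Line 7: ['emerald', 'or', 'from'] (min_width=15, slack=2)
Line 8: ['picture', 'was'] (min_width=11, slack=6)
Line 9: ['electric', 'fire'] (min_width=13, slack=4)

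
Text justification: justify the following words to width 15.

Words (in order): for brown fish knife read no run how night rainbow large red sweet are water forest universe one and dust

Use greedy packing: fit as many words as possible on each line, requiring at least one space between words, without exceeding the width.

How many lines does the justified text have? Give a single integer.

Line 1: ['for', 'brown', 'fish'] (min_width=14, slack=1)
Line 2: ['knife', 'read', 'no'] (min_width=13, slack=2)
Line 3: ['run', 'how', 'night'] (min_width=13, slack=2)
Line 4: ['rainbow', 'large'] (min_width=13, slack=2)
Line 5: ['red', 'sweet', 'are'] (min_width=13, slack=2)
Line 6: ['water', 'forest'] (min_width=12, slack=3)
Line 7: ['universe', 'one'] (min_width=12, slack=3)
Line 8: ['and', 'dust'] (min_width=8, slack=7)
Total lines: 8

Answer: 8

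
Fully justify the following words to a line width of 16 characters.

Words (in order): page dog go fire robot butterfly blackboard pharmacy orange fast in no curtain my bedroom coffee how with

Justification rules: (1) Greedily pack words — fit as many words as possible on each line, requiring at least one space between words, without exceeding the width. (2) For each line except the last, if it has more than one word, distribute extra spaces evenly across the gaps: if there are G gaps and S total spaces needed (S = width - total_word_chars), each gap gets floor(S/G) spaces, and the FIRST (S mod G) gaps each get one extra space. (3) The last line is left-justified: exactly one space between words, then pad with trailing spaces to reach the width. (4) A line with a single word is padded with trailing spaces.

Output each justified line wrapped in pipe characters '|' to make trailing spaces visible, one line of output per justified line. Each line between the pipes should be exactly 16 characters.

Line 1: ['page', 'dog', 'go', 'fire'] (min_width=16, slack=0)
Line 2: ['robot', 'butterfly'] (min_width=15, slack=1)
Line 3: ['blackboard'] (min_width=10, slack=6)
Line 4: ['pharmacy', 'orange'] (min_width=15, slack=1)
Line 5: ['fast', 'in', 'no'] (min_width=10, slack=6)
Line 6: ['curtain', 'my'] (min_width=10, slack=6)
Line 7: ['bedroom', 'coffee'] (min_width=14, slack=2)
Line 8: ['how', 'with'] (min_width=8, slack=8)

Answer: |page dog go fire|
|robot  butterfly|
|blackboard      |
|pharmacy  orange|
|fast    in    no|
|curtain       my|
|bedroom   coffee|
|how with        |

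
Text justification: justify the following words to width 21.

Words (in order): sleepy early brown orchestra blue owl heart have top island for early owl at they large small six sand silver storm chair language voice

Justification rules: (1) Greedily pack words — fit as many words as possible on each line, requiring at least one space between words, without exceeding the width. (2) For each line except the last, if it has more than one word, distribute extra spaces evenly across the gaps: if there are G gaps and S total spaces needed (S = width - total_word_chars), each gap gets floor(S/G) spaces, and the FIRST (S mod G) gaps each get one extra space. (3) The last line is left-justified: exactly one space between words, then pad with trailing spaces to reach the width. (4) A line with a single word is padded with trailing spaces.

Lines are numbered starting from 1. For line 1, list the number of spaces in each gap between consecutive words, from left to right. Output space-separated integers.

Line 1: ['sleepy', 'early', 'brown'] (min_width=18, slack=3)
Line 2: ['orchestra', 'blue', 'owl'] (min_width=18, slack=3)
Line 3: ['heart', 'have', 'top', 'island'] (min_width=21, slack=0)
Line 4: ['for', 'early', 'owl', 'at', 'they'] (min_width=21, slack=0)
Line 5: ['large', 'small', 'six', 'sand'] (min_width=20, slack=1)
Line 6: ['silver', 'storm', 'chair'] (min_width=18, slack=3)
Line 7: ['language', 'voice'] (min_width=14, slack=7)

Answer: 3 2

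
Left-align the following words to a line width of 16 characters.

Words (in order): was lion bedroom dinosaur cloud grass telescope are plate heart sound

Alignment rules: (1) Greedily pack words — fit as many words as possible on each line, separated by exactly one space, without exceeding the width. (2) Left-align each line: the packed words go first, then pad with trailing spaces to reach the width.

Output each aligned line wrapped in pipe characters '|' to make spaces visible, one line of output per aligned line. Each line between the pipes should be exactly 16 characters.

Line 1: ['was', 'lion', 'bedroom'] (min_width=16, slack=0)
Line 2: ['dinosaur', 'cloud'] (min_width=14, slack=2)
Line 3: ['grass', 'telescope'] (min_width=15, slack=1)
Line 4: ['are', 'plate', 'heart'] (min_width=15, slack=1)
Line 5: ['sound'] (min_width=5, slack=11)

Answer: |was lion bedroom|
|dinosaur cloud  |
|grass telescope |
|are plate heart |
|sound           |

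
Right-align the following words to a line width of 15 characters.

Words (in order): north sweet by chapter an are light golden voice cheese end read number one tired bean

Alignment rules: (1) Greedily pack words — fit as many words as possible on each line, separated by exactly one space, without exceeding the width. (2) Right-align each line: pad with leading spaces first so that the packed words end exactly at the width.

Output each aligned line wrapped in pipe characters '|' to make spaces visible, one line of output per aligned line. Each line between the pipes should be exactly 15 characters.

Answer: | north sweet by|
| chapter an are|
|   light golden|
|   voice cheese|
|end read number|
| one tired bean|

Derivation:
Line 1: ['north', 'sweet', 'by'] (min_width=14, slack=1)
Line 2: ['chapter', 'an', 'are'] (min_width=14, slack=1)
Line 3: ['light', 'golden'] (min_width=12, slack=3)
Line 4: ['voice', 'cheese'] (min_width=12, slack=3)
Line 5: ['end', 'read', 'number'] (min_width=15, slack=0)
Line 6: ['one', 'tired', 'bean'] (min_width=14, slack=1)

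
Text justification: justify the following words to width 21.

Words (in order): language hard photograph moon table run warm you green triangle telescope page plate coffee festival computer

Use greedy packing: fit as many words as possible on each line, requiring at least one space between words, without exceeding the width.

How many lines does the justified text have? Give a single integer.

Line 1: ['language', 'hard'] (min_width=13, slack=8)
Line 2: ['photograph', 'moon', 'table'] (min_width=21, slack=0)
Line 3: ['run', 'warm', 'you', 'green'] (min_width=18, slack=3)
Line 4: ['triangle', 'telescope'] (min_width=18, slack=3)
Line 5: ['page', 'plate', 'coffee'] (min_width=17, slack=4)
Line 6: ['festival', 'computer'] (min_width=17, slack=4)
Total lines: 6

Answer: 6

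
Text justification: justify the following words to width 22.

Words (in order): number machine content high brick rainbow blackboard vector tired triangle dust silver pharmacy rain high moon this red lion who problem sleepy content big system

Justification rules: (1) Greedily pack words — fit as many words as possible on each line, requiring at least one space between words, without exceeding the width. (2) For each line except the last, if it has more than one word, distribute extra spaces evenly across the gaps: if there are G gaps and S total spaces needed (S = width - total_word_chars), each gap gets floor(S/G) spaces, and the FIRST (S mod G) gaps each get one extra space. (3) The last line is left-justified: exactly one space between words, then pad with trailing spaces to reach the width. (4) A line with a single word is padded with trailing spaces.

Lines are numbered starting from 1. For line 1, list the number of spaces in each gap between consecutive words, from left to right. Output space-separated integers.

Line 1: ['number', 'machine', 'content'] (min_width=22, slack=0)
Line 2: ['high', 'brick', 'rainbow'] (min_width=18, slack=4)
Line 3: ['blackboard', 'vector'] (min_width=17, slack=5)
Line 4: ['tired', 'triangle', 'dust'] (min_width=19, slack=3)
Line 5: ['silver', 'pharmacy', 'rain'] (min_width=20, slack=2)
Line 6: ['high', 'moon', 'this', 'red'] (min_width=18, slack=4)
Line 7: ['lion', 'who', 'problem'] (min_width=16, slack=6)
Line 8: ['sleepy', 'content', 'big'] (min_width=18, slack=4)
Line 9: ['system'] (min_width=6, slack=16)

Answer: 1 1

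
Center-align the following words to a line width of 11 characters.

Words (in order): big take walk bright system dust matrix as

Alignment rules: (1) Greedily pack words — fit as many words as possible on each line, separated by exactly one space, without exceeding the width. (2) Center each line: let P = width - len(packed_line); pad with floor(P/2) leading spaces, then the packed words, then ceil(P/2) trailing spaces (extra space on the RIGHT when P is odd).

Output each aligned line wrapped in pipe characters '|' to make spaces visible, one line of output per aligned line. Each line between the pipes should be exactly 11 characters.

Answer: | big take  |
|walk bright|
|system dust|
| matrix as |

Derivation:
Line 1: ['big', 'take'] (min_width=8, slack=3)
Line 2: ['walk', 'bright'] (min_width=11, slack=0)
Line 3: ['system', 'dust'] (min_width=11, slack=0)
Line 4: ['matrix', 'as'] (min_width=9, slack=2)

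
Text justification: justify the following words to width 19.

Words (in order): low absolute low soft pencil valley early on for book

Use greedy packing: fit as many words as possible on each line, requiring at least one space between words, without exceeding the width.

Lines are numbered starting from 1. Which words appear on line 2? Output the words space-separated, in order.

Line 1: ['low', 'absolute', 'low'] (min_width=16, slack=3)
Line 2: ['soft', 'pencil', 'valley'] (min_width=18, slack=1)
Line 3: ['early', 'on', 'for', 'book'] (min_width=17, slack=2)

Answer: soft pencil valley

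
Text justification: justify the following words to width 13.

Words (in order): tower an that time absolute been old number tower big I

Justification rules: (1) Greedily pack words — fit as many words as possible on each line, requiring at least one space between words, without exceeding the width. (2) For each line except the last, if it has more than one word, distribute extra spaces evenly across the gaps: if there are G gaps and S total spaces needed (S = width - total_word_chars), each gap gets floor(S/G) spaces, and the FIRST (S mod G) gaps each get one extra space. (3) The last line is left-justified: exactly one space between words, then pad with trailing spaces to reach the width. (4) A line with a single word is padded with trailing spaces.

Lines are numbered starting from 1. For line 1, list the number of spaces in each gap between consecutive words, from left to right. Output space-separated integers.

Answer: 1 1

Derivation:
Line 1: ['tower', 'an', 'that'] (min_width=13, slack=0)
Line 2: ['time', 'absolute'] (min_width=13, slack=0)
Line 3: ['been', 'old'] (min_width=8, slack=5)
Line 4: ['number', 'tower'] (min_width=12, slack=1)
Line 5: ['big', 'I'] (min_width=5, slack=8)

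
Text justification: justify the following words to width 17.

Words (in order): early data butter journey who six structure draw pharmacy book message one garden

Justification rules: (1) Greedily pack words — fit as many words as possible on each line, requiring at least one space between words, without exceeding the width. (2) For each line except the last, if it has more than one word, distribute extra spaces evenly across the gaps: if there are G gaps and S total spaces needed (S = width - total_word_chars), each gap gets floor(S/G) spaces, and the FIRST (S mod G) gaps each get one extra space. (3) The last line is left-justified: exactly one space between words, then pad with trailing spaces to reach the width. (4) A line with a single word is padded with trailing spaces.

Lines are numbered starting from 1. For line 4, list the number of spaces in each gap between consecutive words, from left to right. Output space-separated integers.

Line 1: ['early', 'data', 'butter'] (min_width=17, slack=0)
Line 2: ['journey', 'who', 'six'] (min_width=15, slack=2)
Line 3: ['structure', 'draw'] (min_width=14, slack=3)
Line 4: ['pharmacy', 'book'] (min_width=13, slack=4)
Line 5: ['message', 'one'] (min_width=11, slack=6)
Line 6: ['garden'] (min_width=6, slack=11)

Answer: 5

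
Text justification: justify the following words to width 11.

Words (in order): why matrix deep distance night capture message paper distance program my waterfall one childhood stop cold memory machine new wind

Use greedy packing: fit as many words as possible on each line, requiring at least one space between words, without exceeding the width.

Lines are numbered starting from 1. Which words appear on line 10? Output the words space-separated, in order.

Answer: waterfall

Derivation:
Line 1: ['why', 'matrix'] (min_width=10, slack=1)
Line 2: ['deep'] (min_width=4, slack=7)
Line 3: ['distance'] (min_width=8, slack=3)
Line 4: ['night'] (min_width=5, slack=6)
Line 5: ['capture'] (min_width=7, slack=4)
Line 6: ['message'] (min_width=7, slack=4)
Line 7: ['paper'] (min_width=5, slack=6)
Line 8: ['distance'] (min_width=8, slack=3)
Line 9: ['program', 'my'] (min_width=10, slack=1)
Line 10: ['waterfall'] (min_width=9, slack=2)
Line 11: ['one'] (min_width=3, slack=8)
Line 12: ['childhood'] (min_width=9, slack=2)
Line 13: ['stop', 'cold'] (min_width=9, slack=2)
Line 14: ['memory'] (min_width=6, slack=5)
Line 15: ['machine', 'new'] (min_width=11, slack=0)
Line 16: ['wind'] (min_width=4, slack=7)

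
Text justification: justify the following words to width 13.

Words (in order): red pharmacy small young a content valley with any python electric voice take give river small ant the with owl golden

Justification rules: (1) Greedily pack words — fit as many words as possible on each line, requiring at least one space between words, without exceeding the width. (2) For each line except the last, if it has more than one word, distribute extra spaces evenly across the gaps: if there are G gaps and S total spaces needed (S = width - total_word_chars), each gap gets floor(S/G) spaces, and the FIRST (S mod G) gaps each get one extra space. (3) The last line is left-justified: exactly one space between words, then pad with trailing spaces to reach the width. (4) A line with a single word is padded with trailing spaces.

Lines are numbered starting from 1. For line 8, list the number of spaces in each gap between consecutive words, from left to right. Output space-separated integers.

Line 1: ['red', 'pharmacy'] (min_width=12, slack=1)
Line 2: ['small', 'young', 'a'] (min_width=13, slack=0)
Line 3: ['content'] (min_width=7, slack=6)
Line 4: ['valley', 'with'] (min_width=11, slack=2)
Line 5: ['any', 'python'] (min_width=10, slack=3)
Line 6: ['electric'] (min_width=8, slack=5)
Line 7: ['voice', 'take'] (min_width=10, slack=3)
Line 8: ['give', 'river'] (min_width=10, slack=3)
Line 9: ['small', 'ant', 'the'] (min_width=13, slack=0)
Line 10: ['with', 'owl'] (min_width=8, slack=5)
Line 11: ['golden'] (min_width=6, slack=7)

Answer: 4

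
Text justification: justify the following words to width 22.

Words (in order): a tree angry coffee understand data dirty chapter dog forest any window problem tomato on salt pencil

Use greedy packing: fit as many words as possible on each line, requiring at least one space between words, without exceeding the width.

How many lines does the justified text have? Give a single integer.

Line 1: ['a', 'tree', 'angry', 'coffee'] (min_width=19, slack=3)
Line 2: ['understand', 'data', 'dirty'] (min_width=21, slack=1)
Line 3: ['chapter', 'dog', 'forest', 'any'] (min_width=22, slack=0)
Line 4: ['window', 'problem', 'tomato'] (min_width=21, slack=1)
Line 5: ['on', 'salt', 'pencil'] (min_width=14, slack=8)
Total lines: 5

Answer: 5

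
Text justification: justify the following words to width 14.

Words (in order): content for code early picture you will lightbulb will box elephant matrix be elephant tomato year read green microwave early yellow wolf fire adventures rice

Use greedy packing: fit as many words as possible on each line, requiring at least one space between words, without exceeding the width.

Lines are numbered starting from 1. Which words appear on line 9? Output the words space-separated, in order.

Answer: tomato year

Derivation:
Line 1: ['content', 'for'] (min_width=11, slack=3)
Line 2: ['code', 'early'] (min_width=10, slack=4)
Line 3: ['picture', 'you'] (min_width=11, slack=3)
Line 4: ['will', 'lightbulb'] (min_width=14, slack=0)
Line 5: ['will', 'box'] (min_width=8, slack=6)
Line 6: ['elephant'] (min_width=8, slack=6)
Line 7: ['matrix', 'be'] (min_width=9, slack=5)
Line 8: ['elephant'] (min_width=8, slack=6)
Line 9: ['tomato', 'year'] (min_width=11, slack=3)
Line 10: ['read', 'green'] (min_width=10, slack=4)
Line 11: ['microwave'] (min_width=9, slack=5)
Line 12: ['early', 'yellow'] (min_width=12, slack=2)
Line 13: ['wolf', 'fire'] (min_width=9, slack=5)
Line 14: ['adventures'] (min_width=10, slack=4)
Line 15: ['rice'] (min_width=4, slack=10)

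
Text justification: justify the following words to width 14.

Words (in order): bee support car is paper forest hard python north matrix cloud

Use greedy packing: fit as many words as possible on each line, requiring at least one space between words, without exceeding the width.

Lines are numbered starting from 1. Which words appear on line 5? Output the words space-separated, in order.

Line 1: ['bee', 'support'] (min_width=11, slack=3)
Line 2: ['car', 'is', 'paper'] (min_width=12, slack=2)
Line 3: ['forest', 'hard'] (min_width=11, slack=3)
Line 4: ['python', 'north'] (min_width=12, slack=2)
Line 5: ['matrix', 'cloud'] (min_width=12, slack=2)

Answer: matrix cloud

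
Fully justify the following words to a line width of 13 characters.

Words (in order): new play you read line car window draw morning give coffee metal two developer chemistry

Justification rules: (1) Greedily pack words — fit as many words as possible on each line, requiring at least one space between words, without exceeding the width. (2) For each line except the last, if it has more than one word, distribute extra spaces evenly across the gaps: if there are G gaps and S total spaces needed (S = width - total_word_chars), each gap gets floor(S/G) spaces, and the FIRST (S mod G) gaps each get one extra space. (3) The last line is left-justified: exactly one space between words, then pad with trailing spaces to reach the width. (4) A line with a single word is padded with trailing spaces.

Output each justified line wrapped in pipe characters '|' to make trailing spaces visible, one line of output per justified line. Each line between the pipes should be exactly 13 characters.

Line 1: ['new', 'play', 'you'] (min_width=12, slack=1)
Line 2: ['read', 'line', 'car'] (min_width=13, slack=0)
Line 3: ['window', 'draw'] (min_width=11, slack=2)
Line 4: ['morning', 'give'] (min_width=12, slack=1)
Line 5: ['coffee', 'metal'] (min_width=12, slack=1)
Line 6: ['two', 'developer'] (min_width=13, slack=0)
Line 7: ['chemistry'] (min_width=9, slack=4)

Answer: |new  play you|
|read line car|
|window   draw|
|morning  give|
|coffee  metal|
|two developer|
|chemistry    |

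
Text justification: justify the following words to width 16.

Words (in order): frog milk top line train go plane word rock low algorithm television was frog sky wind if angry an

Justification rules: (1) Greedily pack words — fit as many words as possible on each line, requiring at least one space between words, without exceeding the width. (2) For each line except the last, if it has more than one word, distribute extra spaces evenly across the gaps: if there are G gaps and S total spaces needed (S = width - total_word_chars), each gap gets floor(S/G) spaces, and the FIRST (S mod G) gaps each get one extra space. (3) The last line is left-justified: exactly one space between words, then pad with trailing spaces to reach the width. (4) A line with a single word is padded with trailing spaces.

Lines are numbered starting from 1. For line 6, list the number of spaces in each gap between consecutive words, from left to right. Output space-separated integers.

Line 1: ['frog', 'milk', 'top'] (min_width=13, slack=3)
Line 2: ['line', 'train', 'go'] (min_width=13, slack=3)
Line 3: ['plane', 'word', 'rock'] (min_width=15, slack=1)
Line 4: ['low', 'algorithm'] (min_width=13, slack=3)
Line 5: ['television', 'was'] (min_width=14, slack=2)
Line 6: ['frog', 'sky', 'wind', 'if'] (min_width=16, slack=0)
Line 7: ['angry', 'an'] (min_width=8, slack=8)

Answer: 1 1 1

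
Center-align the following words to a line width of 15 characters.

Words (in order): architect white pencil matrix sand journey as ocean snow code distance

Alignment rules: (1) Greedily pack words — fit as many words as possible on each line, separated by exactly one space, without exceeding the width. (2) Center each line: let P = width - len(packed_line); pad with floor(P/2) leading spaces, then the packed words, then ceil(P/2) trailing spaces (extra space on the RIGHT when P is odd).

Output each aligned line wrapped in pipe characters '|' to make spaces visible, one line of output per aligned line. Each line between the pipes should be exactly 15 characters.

Line 1: ['architect', 'white'] (min_width=15, slack=0)
Line 2: ['pencil', 'matrix'] (min_width=13, slack=2)
Line 3: ['sand', 'journey', 'as'] (min_width=15, slack=0)
Line 4: ['ocean', 'snow', 'code'] (min_width=15, slack=0)
Line 5: ['distance'] (min_width=8, slack=7)

Answer: |architect white|
| pencil matrix |
|sand journey as|
|ocean snow code|
|   distance    |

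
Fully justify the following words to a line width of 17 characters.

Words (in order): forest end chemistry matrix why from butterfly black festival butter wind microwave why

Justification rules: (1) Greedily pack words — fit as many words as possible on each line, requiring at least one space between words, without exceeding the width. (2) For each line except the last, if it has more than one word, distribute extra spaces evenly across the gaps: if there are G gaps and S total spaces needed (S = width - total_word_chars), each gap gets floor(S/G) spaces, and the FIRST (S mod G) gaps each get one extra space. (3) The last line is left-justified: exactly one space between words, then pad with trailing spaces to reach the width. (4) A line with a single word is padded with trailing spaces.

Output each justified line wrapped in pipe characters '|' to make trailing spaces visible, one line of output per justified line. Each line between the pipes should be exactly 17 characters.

Line 1: ['forest', 'end'] (min_width=10, slack=7)
Line 2: ['chemistry', 'matrix'] (min_width=16, slack=1)
Line 3: ['why', 'from'] (min_width=8, slack=9)
Line 4: ['butterfly', 'black'] (min_width=15, slack=2)
Line 5: ['festival', 'butter'] (min_width=15, slack=2)
Line 6: ['wind', 'microwave'] (min_width=14, slack=3)
Line 7: ['why'] (min_width=3, slack=14)

Answer: |forest        end|
|chemistry  matrix|
|why          from|
|butterfly   black|
|festival   butter|
|wind    microwave|
|why              |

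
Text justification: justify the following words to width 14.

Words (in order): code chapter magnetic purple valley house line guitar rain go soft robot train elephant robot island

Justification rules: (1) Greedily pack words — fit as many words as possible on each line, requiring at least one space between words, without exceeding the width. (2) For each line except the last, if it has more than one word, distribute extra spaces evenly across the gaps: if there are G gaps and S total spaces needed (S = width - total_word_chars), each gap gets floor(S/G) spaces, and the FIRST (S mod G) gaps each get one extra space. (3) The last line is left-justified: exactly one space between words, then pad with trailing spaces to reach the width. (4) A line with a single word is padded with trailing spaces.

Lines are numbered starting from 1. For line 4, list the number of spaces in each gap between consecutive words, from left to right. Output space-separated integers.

Answer: 5

Derivation:
Line 1: ['code', 'chapter'] (min_width=12, slack=2)
Line 2: ['magnetic'] (min_width=8, slack=6)
Line 3: ['purple', 'valley'] (min_width=13, slack=1)
Line 4: ['house', 'line'] (min_width=10, slack=4)
Line 5: ['guitar', 'rain', 'go'] (min_width=14, slack=0)
Line 6: ['soft', 'robot'] (min_width=10, slack=4)
Line 7: ['train', 'elephant'] (min_width=14, slack=0)
Line 8: ['robot', 'island'] (min_width=12, slack=2)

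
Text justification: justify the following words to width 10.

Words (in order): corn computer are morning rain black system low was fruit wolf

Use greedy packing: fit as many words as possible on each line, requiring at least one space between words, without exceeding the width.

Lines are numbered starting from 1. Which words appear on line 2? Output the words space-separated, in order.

Line 1: ['corn'] (min_width=4, slack=6)
Line 2: ['computer'] (min_width=8, slack=2)
Line 3: ['are'] (min_width=3, slack=7)
Line 4: ['morning'] (min_width=7, slack=3)
Line 5: ['rain', 'black'] (min_width=10, slack=0)
Line 6: ['system', 'low'] (min_width=10, slack=0)
Line 7: ['was', 'fruit'] (min_width=9, slack=1)
Line 8: ['wolf'] (min_width=4, slack=6)

Answer: computer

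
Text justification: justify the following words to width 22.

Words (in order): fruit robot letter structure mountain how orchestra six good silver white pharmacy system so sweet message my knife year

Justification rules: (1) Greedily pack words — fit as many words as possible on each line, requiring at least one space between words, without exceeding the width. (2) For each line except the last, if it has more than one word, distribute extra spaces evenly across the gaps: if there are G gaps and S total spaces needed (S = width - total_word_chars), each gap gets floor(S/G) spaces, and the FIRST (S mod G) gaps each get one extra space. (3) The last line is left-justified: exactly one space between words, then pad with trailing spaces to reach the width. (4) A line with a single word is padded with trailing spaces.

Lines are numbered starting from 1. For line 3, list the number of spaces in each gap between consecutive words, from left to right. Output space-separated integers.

Answer: 3 3

Derivation:
Line 1: ['fruit', 'robot', 'letter'] (min_width=18, slack=4)
Line 2: ['structure', 'mountain', 'how'] (min_width=22, slack=0)
Line 3: ['orchestra', 'six', 'good'] (min_width=18, slack=4)
Line 4: ['silver', 'white', 'pharmacy'] (min_width=21, slack=1)
Line 5: ['system', 'so', 'sweet'] (min_width=15, slack=7)
Line 6: ['message', 'my', 'knife', 'year'] (min_width=21, slack=1)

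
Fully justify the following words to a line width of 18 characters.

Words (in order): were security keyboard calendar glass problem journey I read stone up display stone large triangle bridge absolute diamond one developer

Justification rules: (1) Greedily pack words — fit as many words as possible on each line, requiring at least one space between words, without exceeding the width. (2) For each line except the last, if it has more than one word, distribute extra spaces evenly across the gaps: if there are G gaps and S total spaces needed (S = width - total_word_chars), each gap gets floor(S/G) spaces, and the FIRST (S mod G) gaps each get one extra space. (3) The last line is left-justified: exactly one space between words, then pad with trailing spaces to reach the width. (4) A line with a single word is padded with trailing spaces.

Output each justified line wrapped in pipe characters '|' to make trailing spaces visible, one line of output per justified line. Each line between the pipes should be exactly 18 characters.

Line 1: ['were', 'security'] (min_width=13, slack=5)
Line 2: ['keyboard', 'calendar'] (min_width=17, slack=1)
Line 3: ['glass', 'problem'] (min_width=13, slack=5)
Line 4: ['journey', 'I', 'read'] (min_width=14, slack=4)
Line 5: ['stone', 'up', 'display'] (min_width=16, slack=2)
Line 6: ['stone', 'large'] (min_width=11, slack=7)
Line 7: ['triangle', 'bridge'] (min_width=15, slack=3)
Line 8: ['absolute', 'diamond'] (min_width=16, slack=2)
Line 9: ['one', 'developer'] (min_width=13, slack=5)

Answer: |were      security|
|keyboard  calendar|
|glass      problem|
|journey   I   read|
|stone  up  display|
|stone        large|
|triangle    bridge|
|absolute   diamond|
|one developer     |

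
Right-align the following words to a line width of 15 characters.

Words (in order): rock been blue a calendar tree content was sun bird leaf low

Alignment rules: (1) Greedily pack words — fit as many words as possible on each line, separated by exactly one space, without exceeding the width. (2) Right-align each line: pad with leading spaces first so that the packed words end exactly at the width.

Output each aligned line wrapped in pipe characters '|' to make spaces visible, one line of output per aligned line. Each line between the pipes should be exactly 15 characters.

Line 1: ['rock', 'been', 'blue'] (min_width=14, slack=1)
Line 2: ['a', 'calendar', 'tree'] (min_width=15, slack=0)
Line 3: ['content', 'was', 'sun'] (min_width=15, slack=0)
Line 4: ['bird', 'leaf', 'low'] (min_width=13, slack=2)

Answer: | rock been blue|
|a calendar tree|
|content was sun|
|  bird leaf low|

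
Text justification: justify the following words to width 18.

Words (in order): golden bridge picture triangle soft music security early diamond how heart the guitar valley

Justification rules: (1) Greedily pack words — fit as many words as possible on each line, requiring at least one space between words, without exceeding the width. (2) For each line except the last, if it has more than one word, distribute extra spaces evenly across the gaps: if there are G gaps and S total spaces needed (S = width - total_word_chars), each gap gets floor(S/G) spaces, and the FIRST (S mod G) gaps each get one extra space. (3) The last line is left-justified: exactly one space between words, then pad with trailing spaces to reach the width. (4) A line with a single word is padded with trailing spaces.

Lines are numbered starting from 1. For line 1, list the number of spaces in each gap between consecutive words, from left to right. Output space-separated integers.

Line 1: ['golden', 'bridge'] (min_width=13, slack=5)
Line 2: ['picture', 'triangle'] (min_width=16, slack=2)
Line 3: ['soft', 'music'] (min_width=10, slack=8)
Line 4: ['security', 'early'] (min_width=14, slack=4)
Line 5: ['diamond', 'how', 'heart'] (min_width=17, slack=1)
Line 6: ['the', 'guitar', 'valley'] (min_width=17, slack=1)

Answer: 6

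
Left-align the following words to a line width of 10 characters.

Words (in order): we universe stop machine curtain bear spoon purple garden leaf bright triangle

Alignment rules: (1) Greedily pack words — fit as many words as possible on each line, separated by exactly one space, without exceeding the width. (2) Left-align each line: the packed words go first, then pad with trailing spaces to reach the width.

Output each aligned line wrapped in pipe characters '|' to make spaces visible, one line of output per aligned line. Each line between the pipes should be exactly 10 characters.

Line 1: ['we'] (min_width=2, slack=8)
Line 2: ['universe'] (min_width=8, slack=2)
Line 3: ['stop'] (min_width=4, slack=6)
Line 4: ['machine'] (min_width=7, slack=3)
Line 5: ['curtain'] (min_width=7, slack=3)
Line 6: ['bear', 'spoon'] (min_width=10, slack=0)
Line 7: ['purple'] (min_width=6, slack=4)
Line 8: ['garden'] (min_width=6, slack=4)
Line 9: ['leaf'] (min_width=4, slack=6)
Line 10: ['bright'] (min_width=6, slack=4)
Line 11: ['triangle'] (min_width=8, slack=2)

Answer: |we        |
|universe  |
|stop      |
|machine   |
|curtain   |
|bear spoon|
|purple    |
|garden    |
|leaf      |
|bright    |
|triangle  |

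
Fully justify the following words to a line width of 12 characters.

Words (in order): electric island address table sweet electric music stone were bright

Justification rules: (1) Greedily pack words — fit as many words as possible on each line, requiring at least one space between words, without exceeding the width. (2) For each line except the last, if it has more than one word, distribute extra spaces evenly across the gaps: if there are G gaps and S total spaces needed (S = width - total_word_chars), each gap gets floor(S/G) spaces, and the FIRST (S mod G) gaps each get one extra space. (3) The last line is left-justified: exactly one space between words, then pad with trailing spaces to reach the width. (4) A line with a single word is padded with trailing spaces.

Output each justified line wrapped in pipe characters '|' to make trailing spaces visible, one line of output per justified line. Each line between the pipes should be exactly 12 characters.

Answer: |electric    |
|island      |
|address     |
|table  sweet|
|electric    |
|music  stone|
|were bright |

Derivation:
Line 1: ['electric'] (min_width=8, slack=4)
Line 2: ['island'] (min_width=6, slack=6)
Line 3: ['address'] (min_width=7, slack=5)
Line 4: ['table', 'sweet'] (min_width=11, slack=1)
Line 5: ['electric'] (min_width=8, slack=4)
Line 6: ['music', 'stone'] (min_width=11, slack=1)
Line 7: ['were', 'bright'] (min_width=11, slack=1)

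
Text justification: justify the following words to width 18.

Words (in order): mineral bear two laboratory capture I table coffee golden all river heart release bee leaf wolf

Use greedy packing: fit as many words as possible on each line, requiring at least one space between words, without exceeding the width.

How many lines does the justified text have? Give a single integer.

Answer: 6

Derivation:
Line 1: ['mineral', 'bear', 'two'] (min_width=16, slack=2)
Line 2: ['laboratory', 'capture'] (min_width=18, slack=0)
Line 3: ['I', 'table', 'coffee'] (min_width=14, slack=4)
Line 4: ['golden', 'all', 'river'] (min_width=16, slack=2)
Line 5: ['heart', 'release', 'bee'] (min_width=17, slack=1)
Line 6: ['leaf', 'wolf'] (min_width=9, slack=9)
Total lines: 6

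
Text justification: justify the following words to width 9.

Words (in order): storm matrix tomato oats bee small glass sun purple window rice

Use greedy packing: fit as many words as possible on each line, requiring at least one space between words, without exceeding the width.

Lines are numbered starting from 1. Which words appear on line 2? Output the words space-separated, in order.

Line 1: ['storm'] (min_width=5, slack=4)
Line 2: ['matrix'] (min_width=6, slack=3)
Line 3: ['tomato'] (min_width=6, slack=3)
Line 4: ['oats', 'bee'] (min_width=8, slack=1)
Line 5: ['small'] (min_width=5, slack=4)
Line 6: ['glass', 'sun'] (min_width=9, slack=0)
Line 7: ['purple'] (min_width=6, slack=3)
Line 8: ['window'] (min_width=6, slack=3)
Line 9: ['rice'] (min_width=4, slack=5)

Answer: matrix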